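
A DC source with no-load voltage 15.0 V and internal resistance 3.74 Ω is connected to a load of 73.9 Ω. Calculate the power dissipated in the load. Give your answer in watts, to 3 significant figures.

2.76 W

The internal resistance and the load are in series, so the same I flows through both; get I from ε/(r+R), then I²R for the load.
I = ε / (r + R) = 15.0 / (3.74 + 73.9) = 0.1932 A
P_load = I² R = (0.1932)² × 73.9 = 2.758 W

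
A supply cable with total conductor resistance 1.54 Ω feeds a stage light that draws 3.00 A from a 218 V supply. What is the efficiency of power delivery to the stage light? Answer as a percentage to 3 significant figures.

The supply cable carries the full 3.00 A.
P_line = I² R_line = (3.000)² × 1.54 = 13.86 W
P_source = V I = 218 × 3.000 = 654.0 W; P_load = 640.1 W
η = P_load / P_source = 640.1 / 654.0 = 0.9788

97.9 %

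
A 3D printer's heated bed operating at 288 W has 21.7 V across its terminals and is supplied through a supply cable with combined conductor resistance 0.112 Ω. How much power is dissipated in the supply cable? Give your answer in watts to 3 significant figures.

19.7 W

Only the current and the line resistance are needed for the I²R loss.
I = P / V = 288 / 21.7 = 13.27 A through the supply cable.
P_line = I² R_line = (13.27)² × 0.112 = 19.73 W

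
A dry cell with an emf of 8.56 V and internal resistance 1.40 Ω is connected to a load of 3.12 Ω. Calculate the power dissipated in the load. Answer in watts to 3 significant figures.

The internal resistance and the load are in series, so the same I flows through both; get I from ε/(r+R), then I²R for the load.
I = ε / (r + R) = 8.56 / (1.40 + 3.12) = 1.894 A
P_load = I² R = (1.894)² × 3.12 = 11.19 W

11.2 W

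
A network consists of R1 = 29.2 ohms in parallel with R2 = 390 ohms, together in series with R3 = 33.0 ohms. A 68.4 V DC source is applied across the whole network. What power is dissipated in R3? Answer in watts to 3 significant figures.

Combine R1 and R2 into their parallel equivalent first, reducing the network to two series resistors.
R_p = (29.2×390)/(29.2+390) = 27.17 Ω
R_total = R_p + 33.0 = 27.17 + 33.0 = 60.17 Ω
I = V / R_total = 68.4 / 60.17 = 1.137 A
All the supply current flows through R3; use P = I²R3.
P_R3 = (1.137)² × 33.0 = 42.65 W

42.7 W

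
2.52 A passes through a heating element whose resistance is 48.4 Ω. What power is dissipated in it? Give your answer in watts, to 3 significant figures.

307 W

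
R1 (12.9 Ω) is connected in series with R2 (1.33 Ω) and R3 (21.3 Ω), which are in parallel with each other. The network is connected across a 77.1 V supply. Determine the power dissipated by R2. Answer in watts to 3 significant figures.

Replace R2 and R3 with their parallel equivalent so the circuit becomes R1 in series with R_p.
R_p = (1.33×21.3)/(1.33+21.3) = 1.252 Ω
R_total = 12.9 + 1.252 = 14.15 Ω
I = V / R_total = 77.1 / 14.15 = 5.448 A
Voltage across the parallel pair: V_p = I × R_p = 5.448 × 1.252 = 6.820 V
R2 sees V_p directly, so P = V_p² / R2.
P_R2 = (6.820)² / 1.33 = 34.97 W

35.0 W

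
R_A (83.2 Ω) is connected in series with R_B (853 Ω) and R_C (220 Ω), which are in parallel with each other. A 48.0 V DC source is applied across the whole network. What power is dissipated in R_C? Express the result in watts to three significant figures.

Replace R_B and R_C with their parallel equivalent so the circuit becomes R_A in series with R_p.
R_p = (853×220)/(853+220) = 174.9 Ω
R_total = 83.2 + 174.9 = 258.1 Ω
I = V / R_total = 48.0 / 258.1 = 0.1860 A
Voltage across the parallel pair: V_p = I × R_p = 0.1860 × 174.9 = 32.53 V
R_C sees V_p directly, so P = V_p² / R_C.
P_R_C = (32.53)² / 220 = 4.809 W

4.81 W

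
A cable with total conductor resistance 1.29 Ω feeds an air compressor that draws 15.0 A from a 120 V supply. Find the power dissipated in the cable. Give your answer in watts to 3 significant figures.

290 W

The cable is a series resistance carrying the load current; its dissipation is I²R_line.
The cable carries the full 15.0 A.
P_line = I² R_line = (15.00)² × 1.29 = 290.2 W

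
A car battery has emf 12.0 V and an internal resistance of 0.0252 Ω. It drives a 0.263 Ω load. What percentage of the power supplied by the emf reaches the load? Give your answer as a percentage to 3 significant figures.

91.3 %

Both r and R carry the same current, so the power split is just the resistance split: η = R/(R+r).
η = R / (R + r) = 0.263 / (0.263 + 0.0252) = 0.9126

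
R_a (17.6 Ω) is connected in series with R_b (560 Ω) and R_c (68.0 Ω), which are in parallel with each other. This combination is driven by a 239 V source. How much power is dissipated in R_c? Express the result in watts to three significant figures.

505 W

First combine the parallel branches into one equivalent R_p, then R_a + R_p is a series pair.
R_p = (560×68.0)/(560+68.0) = 60.64 Ω
R_total = 17.6 + 60.64 = 78.24 Ω
I = V / R_total = 239 / 78.24 = 3.055 A
Voltage across the parallel pair: V_p = I × R_p = 3.055 × 60.64 = 185.2 V
With V_p across R_c, its power is V_p²/R_c.
P_R_c = (185.2)² / 68.0 = 504.6 W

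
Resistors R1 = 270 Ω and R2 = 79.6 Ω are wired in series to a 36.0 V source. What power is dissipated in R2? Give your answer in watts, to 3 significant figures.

Series elements share the same current, so find I first, then use P = I²R.
R_total = 270 + 79.6 = 349.6 Ω
I = V / R_total = 36.0 / 349.6 = 0.1030 A
P_R2 = I² × R2 = (0.1030)² × 79.6 = 0.8441 W

0.844 W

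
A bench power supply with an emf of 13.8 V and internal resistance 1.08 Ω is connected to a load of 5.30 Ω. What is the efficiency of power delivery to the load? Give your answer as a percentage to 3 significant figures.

Both r and R carry the same current, so the power split is just the resistance split: η = R/(R+r).
η = R / (R + r) = 5.30 / (5.30 + 1.08) = 0.8307

83.1 %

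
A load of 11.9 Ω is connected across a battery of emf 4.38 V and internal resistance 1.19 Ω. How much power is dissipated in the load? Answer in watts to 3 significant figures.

1.33 W

Load and internal resistance form a series loop — compute the loop current, then the load power via I²R.
I = ε / (r + R) = 4.38 / (1.19 + 11.9) = 0.3346 A
P_load = I² R = (0.3346)² × 11.9 = 1.332 W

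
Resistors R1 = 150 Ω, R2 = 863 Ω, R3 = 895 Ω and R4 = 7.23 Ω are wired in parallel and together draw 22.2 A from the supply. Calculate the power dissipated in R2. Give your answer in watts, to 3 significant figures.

26.3 W

The branches share the same voltage, but only the total current is given — find V from the equivalent resistance first.
1/R_eq = 1/150 + 1/863 + 1/895 + 1/7.23 ⇒ R_eq = 6.791 Ω
V = I_total × R_eq = 22.20 × 6.791 = 150.8 V
P_R2 = V² / R2 = (150.8)² / 863 = 26.34 W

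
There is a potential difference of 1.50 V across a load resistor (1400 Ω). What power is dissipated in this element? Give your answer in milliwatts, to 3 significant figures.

1.61 mW

V and R are stated; P = V²/R avoids computing the current.
P = (1.50 V)² / 1400 Ω = 0.001607 W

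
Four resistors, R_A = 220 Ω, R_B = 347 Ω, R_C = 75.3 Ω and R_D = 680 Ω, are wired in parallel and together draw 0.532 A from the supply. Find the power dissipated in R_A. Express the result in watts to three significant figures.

Only the total current is stated, so first find the parallel equivalent to get the voltage across the combination.
1/R_eq = 1/220 + 1/347 + 1/75.3 + 1/680 ⇒ R_eq = 45.09 Ω
V = I_total × R_eq = 0.5320 × 45.09 = 23.99 V
P_R_A = V² / R_A = (23.99)² / 220 = 2.615 W

2.62 W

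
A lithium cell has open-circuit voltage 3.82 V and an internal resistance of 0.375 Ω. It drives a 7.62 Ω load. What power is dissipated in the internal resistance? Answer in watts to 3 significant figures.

0.0856 W

Internal loss is I²r, with I set by the total series resistance r+R.
I = ε / (r + R) = 3.82 / (0.375 + 7.62) = 0.4778 A
P_int = I² r = (0.4778)² × 0.375 = 0.08561 W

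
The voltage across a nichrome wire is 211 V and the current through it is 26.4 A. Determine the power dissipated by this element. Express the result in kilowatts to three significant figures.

5.57 kW

Since both terminal voltage and current are stated, P = V I gives the power in one step.
P = 211 V × 26.40 A = 5570 W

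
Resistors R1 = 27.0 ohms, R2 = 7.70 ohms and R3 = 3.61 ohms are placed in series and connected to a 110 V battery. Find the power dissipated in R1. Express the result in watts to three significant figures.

223 W

The current is common to all series resistors; compute it, then apply P = I²R for the target.
R_total = 27.0 + 7.70 + 3.61 = 38.31 Ω
I = V / R_total = 110 / 38.31 = 2.871 A
P_R1 = I² × R1 = (2.871)² × 27.0 = 222.6 W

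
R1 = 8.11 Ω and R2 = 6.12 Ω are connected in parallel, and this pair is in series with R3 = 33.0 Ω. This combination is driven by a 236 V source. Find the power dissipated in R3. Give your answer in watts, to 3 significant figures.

First find R_p for the parallel pair, then treat R_p + R3 as a series loop.
R_p = (8.11×6.12)/(8.11+6.12) = 3.488 Ω
R_total = R_p + 33.0 = 3.488 + 33.0 = 36.49 Ω
I = V / R_total = 236 / 36.49 = 6.468 A
All the supply current flows through R3; use P = I²R3.
P_R3 = (6.468)² × 33.0 = 1381 W

1380 W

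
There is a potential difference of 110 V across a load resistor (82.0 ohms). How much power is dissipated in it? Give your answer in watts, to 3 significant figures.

148 W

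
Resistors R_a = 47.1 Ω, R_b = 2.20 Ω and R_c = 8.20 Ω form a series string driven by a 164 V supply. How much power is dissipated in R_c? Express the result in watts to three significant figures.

Every series element carries the same I. Get I from the total resistance, then P = I² × R_c.
R_total = 47.1 + 2.20 + 8.20 = 57.50 Ω
I = V / R_total = 164 / 57.50 = 2.852 A
P_R_c = I² × R_c = (2.852)² × 8.20 = 66.71 W

66.7 W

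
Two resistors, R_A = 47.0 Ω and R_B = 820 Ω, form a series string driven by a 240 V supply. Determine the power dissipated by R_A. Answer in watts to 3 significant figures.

3.60 W

Every series element carries the same I. Get I from the total resistance, then P = I² × R_A.
R_total = 47.0 + 820 = 867.0 Ω
I = V / R_total = 240 / 867.0 = 0.2768 A
P_R_A = I² × R_A = (0.2768)² × 47.0 = 3.601 W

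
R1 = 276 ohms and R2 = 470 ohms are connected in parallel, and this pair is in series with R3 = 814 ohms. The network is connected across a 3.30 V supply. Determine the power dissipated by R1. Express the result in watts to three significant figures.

Reduce the parallel combination to a single R_p; the circuit then becomes R_p in series with the remaining resistor.
R_p = (276×470)/(276+470) = 173.9 Ω
R_total = R_p + 814 = 173.9 + 814 = 987.9 Ω
I = V / R_total = 3.30 / 987.9 = 0.003340 A
Voltage across the parallel pair: V_p = I × R_p = 0.003340 × 173.9 = 0.5809 V
Use P = V²/R for R1 with V = V_p.
P_R1 = (0.5809)² / 276 = 0.001222 W

0.00122 W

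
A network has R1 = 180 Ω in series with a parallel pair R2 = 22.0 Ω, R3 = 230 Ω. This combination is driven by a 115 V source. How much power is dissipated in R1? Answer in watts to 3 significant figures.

59.5 W

Replace R2 and R3 with their parallel equivalent so the circuit becomes R1 in series with R_p.
R_p = (22.0×230)/(22.0+230) = 20.08 Ω
R_total = 180 + 20.08 = 200.1 Ω
I = V / R_total = 115 / 200.1 = 0.5748 A
All the current flows through R1; use P = I²R.
P_R1 = (0.5748)² × 180 = 59.47 W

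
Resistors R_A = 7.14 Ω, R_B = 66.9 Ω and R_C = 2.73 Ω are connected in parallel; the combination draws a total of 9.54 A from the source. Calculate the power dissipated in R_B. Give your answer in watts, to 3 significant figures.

Only the total current is stated, so first find the parallel equivalent to get the voltage across the combination.
1/R_eq = 1/7.14 + 1/66.9 + 1/2.73 ⇒ R_eq = 1.918 Ω
V = I_total × R_eq = 9.540 × 1.918 = 18.30 V
P_R_B = V² / R_B = (18.30)² / 66.9 = 5.006 W

5.01 W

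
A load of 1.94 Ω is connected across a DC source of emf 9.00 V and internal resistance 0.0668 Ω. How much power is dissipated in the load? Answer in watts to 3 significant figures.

The internal resistance and the load are in series, so the same I flows through both; get I from ε/(r+R), then I²R for the load.
I = ε / (r + R) = 9.00 / (0.0668 + 1.94) = 4.485 A
P_load = I² R = (4.485)² × 1.94 = 39.02 W

39.0 W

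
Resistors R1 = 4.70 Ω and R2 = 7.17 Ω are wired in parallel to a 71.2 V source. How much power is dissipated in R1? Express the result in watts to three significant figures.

1080 W

The supply voltage appears across each parallel branch — just use P = V²/R1.
P_R1 = V² / R1 = (71.2)² / 4.70 Ω = 1079 W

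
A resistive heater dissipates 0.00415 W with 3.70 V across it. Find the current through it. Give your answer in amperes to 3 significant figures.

Rearranging the power relation for the two known quantities gives I = P / V.
I = 0.00415 / 3.70 = 0.001122 A

0.00112 A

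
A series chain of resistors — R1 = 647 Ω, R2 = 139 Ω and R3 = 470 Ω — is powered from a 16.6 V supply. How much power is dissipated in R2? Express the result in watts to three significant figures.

Series elements share the same current, so find I first, then use P = I²R.
R_total = 647 + 139 + 470 = 1256 Ω
I = V / R_total = 16.6 / 1256 = 0.01322 A
P_R2 = I² × R2 = (0.01322)² × 139 = 0.02428 W

0.0243 W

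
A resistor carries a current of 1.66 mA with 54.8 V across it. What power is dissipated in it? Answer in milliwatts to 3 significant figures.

V and I are known directly — P = V I, no intermediate step needed.
P = 54.8 V × 0.001660 A = 0.09097 W

91.0 mW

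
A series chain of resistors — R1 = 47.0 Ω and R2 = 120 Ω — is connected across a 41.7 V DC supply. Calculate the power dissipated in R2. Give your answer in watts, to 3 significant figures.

7.48 W

Every series element carries the same I. Get I from the total resistance, then P = I² × R2.
R_total = 47.0 + 120 = 167.0 Ω
I = V / R_total = 41.7 / 167.0 = 0.2497 A
P_R2 = I² × R2 = (0.2497)² × 120 = 7.482 W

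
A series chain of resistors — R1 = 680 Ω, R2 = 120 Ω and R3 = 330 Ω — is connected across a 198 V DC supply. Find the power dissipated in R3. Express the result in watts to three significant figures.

Every series element carries the same I. Get I from the total resistance, then P = I² × R3.
R_total = 680 + 120 + 330 = 1130 Ω
I = V / R_total = 198 / 1130 = 0.1752 A
P_R3 = I² × R3 = (0.1752)² × 330 = 10.13 W

10.1 W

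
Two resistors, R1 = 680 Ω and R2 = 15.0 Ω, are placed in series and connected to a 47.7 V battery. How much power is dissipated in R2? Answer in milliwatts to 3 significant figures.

Series elements share the same current, so find I first, then use P = I²R.
R_total = 680 + 15.0 = 695.0 Ω
I = V / R_total = 47.7 / 695.0 = 0.06863 A
P_R2 = I² × R2 = (0.06863)² × 15.0 = 0.07066 W

70.7 mW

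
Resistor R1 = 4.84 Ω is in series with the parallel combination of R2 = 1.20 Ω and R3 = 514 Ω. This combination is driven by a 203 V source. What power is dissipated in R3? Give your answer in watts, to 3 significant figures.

Reduce the parallel pair to R_p first; the network is then a simple series string.
R_p = (1.20×514)/(1.20+514) = 1.197 Ω
R_total = 4.84 + 1.197 = 6.037 Ω
I = V / R_total = 203 / 6.037 = 33.62 A
Voltage across the parallel pair: V_p = I × R_p = 33.62 × 1.197 = 40.26 V
With V_p across R3, its power is V_p²/R3.
P_R3 = (40.26)² / 514 = 3.153 W

3.15 W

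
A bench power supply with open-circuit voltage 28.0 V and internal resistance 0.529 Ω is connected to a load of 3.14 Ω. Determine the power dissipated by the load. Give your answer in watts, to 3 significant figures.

183 W

Find the circuit current first, then P = I²R for the load (series elements share I).
I = ε / (r + R) = 28.0 / (0.529 + 3.14) = 7.632 A
P_load = I² R = (7.632)² × 3.14 = 182.9 W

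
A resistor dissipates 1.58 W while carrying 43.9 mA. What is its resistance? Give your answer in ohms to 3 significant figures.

From P = V I = I²R = V²/R, with the two given quantities we get R = P / I².
R = 1.58 / (0.04390)² = 819.8 Ω

820 Ω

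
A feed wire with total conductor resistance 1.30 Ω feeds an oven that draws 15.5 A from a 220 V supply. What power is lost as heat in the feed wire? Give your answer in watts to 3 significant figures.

The feed wire and load are in series, so the same current flows in both; the loss is I²R_line.
The feed wire carries the full 15.5 A.
P_line = I² R_line = (15.50)² × 1.30 = 312.3 W

312 W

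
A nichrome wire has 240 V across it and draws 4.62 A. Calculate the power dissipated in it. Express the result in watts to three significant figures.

Both the voltage across and the current through the element are known, so P = V I applies directly.
P = 240 V × 4.620 A = 1109 W

1110 W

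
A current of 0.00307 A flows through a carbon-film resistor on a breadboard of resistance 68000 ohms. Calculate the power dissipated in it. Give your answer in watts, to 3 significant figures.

0.641 W

Current and resistance are given, so P = I²R is the direct form.
P = (0.003070 A)² × 68000 Ω = 0.6409 W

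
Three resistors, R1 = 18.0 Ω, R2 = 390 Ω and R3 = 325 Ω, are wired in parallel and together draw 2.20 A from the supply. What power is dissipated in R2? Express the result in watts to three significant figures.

Only the total current is stated, so first find the parallel equivalent to get the voltage across the combination.
1/R_eq = 1/18.0 + 1/390 + 1/325 ⇒ R_eq = 16.34 Ω
V = I_total × R_eq = 2.200 × 16.34 = 35.95 V
P_R2 = V² / R2 = (35.95)² / 390 = 3.314 W

3.31 W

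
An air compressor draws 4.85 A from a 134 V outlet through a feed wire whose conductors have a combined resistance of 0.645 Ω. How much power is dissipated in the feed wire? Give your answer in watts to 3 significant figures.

15.2 W

Line loss is just I²R for the cable — we know both I and R_line directly.
The feed wire carries the full 4.85 A.
P_line = I² R_line = (4.850)² × 0.645 = 15.17 W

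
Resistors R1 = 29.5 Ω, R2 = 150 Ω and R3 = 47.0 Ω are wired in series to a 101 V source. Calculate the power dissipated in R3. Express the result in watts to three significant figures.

9.35 W

The current is common to all series resistors; compute it, then apply P = I²R for the target.
R_total = 29.5 + 150 + 47.0 = 226.5 Ω
I = V / R_total = 101 / 226.5 = 0.4459 A
P_R3 = I² × R3 = (0.4459)² × 47.0 = 9.346 W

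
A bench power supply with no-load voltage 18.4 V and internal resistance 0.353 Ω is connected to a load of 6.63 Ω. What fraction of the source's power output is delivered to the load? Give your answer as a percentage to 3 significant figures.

Both r and R carry the same current, so the power split is just the resistance split: η = R/(R+r).
η = R / (R + r) = 6.63 / (6.63 + 0.353) = 0.9494

94.9 %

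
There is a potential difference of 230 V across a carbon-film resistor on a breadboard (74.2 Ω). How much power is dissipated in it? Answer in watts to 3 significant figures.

V and R are stated; P = V²/R avoids computing the current.
P = (230 V)² / 74.2 Ω = 712.9 W

713 W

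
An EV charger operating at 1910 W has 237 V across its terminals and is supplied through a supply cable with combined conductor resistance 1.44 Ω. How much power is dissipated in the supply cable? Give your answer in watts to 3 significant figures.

The supply cable is a series resistance carrying the load current; its dissipation is I²R_line.
I = P / V = 1910 / 237 = 8.059 A through the supply cable.
P_line = I² R_line = (8.059)² × 1.44 = 93.53 W

93.5 W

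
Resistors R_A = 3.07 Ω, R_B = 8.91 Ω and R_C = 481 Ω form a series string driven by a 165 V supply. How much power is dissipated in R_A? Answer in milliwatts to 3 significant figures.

344 mW

Since the resistors are in series they all carry the loop current I = V/R_total; the power in any one is I²R.
R_total = 3.07 + 8.91 + 481 = 493.0 Ω
I = V / R_total = 165 / 493.0 = 0.3347 A
P_R_A = I² × R_A = (0.3347)² × 3.07 = 0.3439 W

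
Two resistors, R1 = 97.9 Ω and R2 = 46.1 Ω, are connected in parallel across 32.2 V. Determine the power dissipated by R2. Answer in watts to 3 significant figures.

R2 sits directly across the source, so P = V²/R with V = 32.2 V.
P_R2 = V² / R2 = (32.2)² / 46.1 Ω = 22.49 W

22.5 W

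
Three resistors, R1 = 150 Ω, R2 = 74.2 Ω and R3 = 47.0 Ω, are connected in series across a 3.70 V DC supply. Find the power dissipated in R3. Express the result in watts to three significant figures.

0.00875 W

Series elements share the same current, so find I first, then use P = I²R.
R_total = 150 + 74.2 + 47.0 = 271.2 Ω
I = V / R_total = 3.70 / 271.2 = 0.01364 A
P_R3 = I² × R3 = (0.01364)² × 47.0 = 0.008748 W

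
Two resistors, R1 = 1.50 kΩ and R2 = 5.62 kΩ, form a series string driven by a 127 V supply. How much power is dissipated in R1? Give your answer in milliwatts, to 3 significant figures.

Series elements share the same current, so find I first, then use P = I²R.
R_total = (1.50 + 5.62) kΩ = 7120 Ω
I = V / R_total = 127 / 7120 = 0.01784 A
P_R1 = I² × R1 = (0.01784)² × 1500 = 0.4772 W

477 mW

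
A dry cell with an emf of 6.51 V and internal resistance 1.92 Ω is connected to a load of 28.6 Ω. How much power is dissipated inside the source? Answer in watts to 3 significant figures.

0.0874 W

Internal loss is I²r, with I set by the total series resistance r+R.
I = ε / (r + R) = 6.51 / (1.92 + 28.6) = 0.2133 A
P_int = I² r = (0.2133)² × 1.92 = 0.08736 W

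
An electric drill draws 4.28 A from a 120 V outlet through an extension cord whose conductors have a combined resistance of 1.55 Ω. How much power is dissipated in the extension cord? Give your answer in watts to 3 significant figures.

The extension cord and load are in series, so the same current flows in both; the loss is I²R_line.
The extension cord carries the full 4.28 A.
P_line = I² R_line = (4.280)² × 1.55 = 28.39 W

28.4 W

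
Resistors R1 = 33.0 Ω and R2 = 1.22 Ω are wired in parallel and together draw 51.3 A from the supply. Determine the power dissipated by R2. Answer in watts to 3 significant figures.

The branches share the same voltage, but only the total current is given — find V from the equivalent resistance first.
1/R_eq = 1/33.0 + 1/1.22 ⇒ R_eq = 1.177 Ω
V = I_total × R_eq = 51.30 × 1.177 = 60.35 V
P_R2 = V² / R2 = (60.35)² / 1.22 = 2986 W

2990 W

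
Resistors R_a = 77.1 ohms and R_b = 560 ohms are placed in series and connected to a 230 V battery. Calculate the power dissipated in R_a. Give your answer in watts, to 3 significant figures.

Since the resistors are in series they all carry the loop current I = V/R_total; the power in any one is I²R.
R_total = 77.1 + 560 = 637.1 Ω
I = V / R_total = 230 / 637.1 = 0.3610 A
P_R_a = I² × R_a = (0.3610)² × 77.1 = 10.05 W

10.0 W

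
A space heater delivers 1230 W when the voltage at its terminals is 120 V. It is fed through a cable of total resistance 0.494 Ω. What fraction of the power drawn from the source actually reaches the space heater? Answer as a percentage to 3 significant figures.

96.0 %

I = P / V = 1230 / 120 = 10.25 A through the cable.
P_line = I² R_line = (10.25)² × 0.494 = 51.90 W
P_source = P_load + P_line = 1230 + 51.90 = 1282 W
η = P_load / P_source = 1230 / 1282 = 0.9595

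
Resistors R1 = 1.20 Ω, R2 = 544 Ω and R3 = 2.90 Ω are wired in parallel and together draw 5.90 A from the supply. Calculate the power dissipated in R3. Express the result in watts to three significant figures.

Parallel branches share V, not I — compute V via R_eq, then use V²/R for the target branch.
1/R_eq = 1/1.20 + 1/544 + 1/2.90 ⇒ R_eq = 0.8475 Ω
V = I_total × R_eq = 5.900 × 0.8475 = 5.000 V
P_R3 = V² / R3 = (5.000)² / 2.90 = 8.621 W

8.62 W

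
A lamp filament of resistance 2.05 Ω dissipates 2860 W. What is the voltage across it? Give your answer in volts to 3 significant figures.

From P = V I = I²R = V²/R, with the two given quantities we get V = √(P R).
V = √(2860 × 2.05) = 76.57 V

76.6 V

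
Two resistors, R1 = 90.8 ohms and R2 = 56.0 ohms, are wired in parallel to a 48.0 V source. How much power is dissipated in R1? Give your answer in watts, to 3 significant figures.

Each parallel branch sees the full supply voltage, so P = V²/R applies directly to the target branch.
P_R1 = V² / R1 = (48.0)² / 90.8 Ω = 25.37 W

25.4 W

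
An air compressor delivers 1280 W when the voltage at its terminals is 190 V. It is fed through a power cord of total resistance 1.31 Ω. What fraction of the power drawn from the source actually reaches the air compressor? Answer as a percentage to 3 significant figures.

I = P / V = 1280 / 190 = 6.737 A through the power cord.
P_line = I² R_line = (6.737)² × 1.31 = 59.45 W
P_source = P_load + P_line = 1280 + 59.45 = 1339 W
η = P_load / P_source = 1280 / 1339 = 0.9556

95.6 %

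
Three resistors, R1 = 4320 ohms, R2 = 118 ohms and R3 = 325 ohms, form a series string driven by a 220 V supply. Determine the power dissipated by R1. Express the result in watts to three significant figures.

In a series string the same current flows through every resistor — find that current, then P = I²R for the one we want.
R_total = 4320 + 118 + 325 = 4763 Ω
I = V / R_total = 220 / 4763 = 0.04619 A
P_R1 = I² × R1 = (0.04619)² × 4320 = 9.217 W

9.22 W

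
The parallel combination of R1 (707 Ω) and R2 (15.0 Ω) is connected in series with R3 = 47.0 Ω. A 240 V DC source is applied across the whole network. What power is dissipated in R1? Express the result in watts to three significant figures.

4.62 W

Collapse the R1‖R2 pair into one equivalent R_p; then R_p and R3 form a series string.
R_p = (707×15.0)/(707+15.0) = 14.69 Ω
R_total = R_p + 47.0 = 14.69 + 47.0 = 61.69 Ω
I = V / R_total = 240 / 61.69 = 3.891 A
Voltage across the parallel pair: V_p = I × R_p = 3.891 × 14.69 = 57.15 V
R1 has V_p across it, so P = V_p²/R1.
P_R1 = (57.15)² / 707 = 4.619 W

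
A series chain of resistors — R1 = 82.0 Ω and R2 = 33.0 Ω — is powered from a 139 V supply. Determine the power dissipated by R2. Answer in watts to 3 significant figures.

The current is common to all series resistors; compute it, then apply P = I²R for the target.
R_total = 82.0 + 33.0 = 115.0 Ω
I = V / R_total = 139 / 115.0 = 1.209 A
P_R2 = I² × R2 = (1.209)² × 33.0 = 48.21 W

48.2 W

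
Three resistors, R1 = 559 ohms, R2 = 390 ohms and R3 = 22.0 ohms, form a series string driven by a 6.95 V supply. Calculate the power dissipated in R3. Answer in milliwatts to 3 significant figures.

1.13 mW

Since the resistors are in series they all carry the loop current I = V/R_total; the power in any one is I²R.
R_total = 559 + 390 + 22.0 = 971.0 Ω
I = V / R_total = 6.95 / 971.0 = 0.007158 A
P_R3 = I² × R3 = (0.007158)² × 22.0 = 0.001127 W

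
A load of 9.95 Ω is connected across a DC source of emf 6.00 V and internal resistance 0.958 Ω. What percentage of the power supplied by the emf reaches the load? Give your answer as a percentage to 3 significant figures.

Both r and R carry the same current, so the power split is just the resistance split: η = R/(R+r).
η = R / (R + r) = 9.95 / (9.95 + 0.958) = 0.9122

91.2 %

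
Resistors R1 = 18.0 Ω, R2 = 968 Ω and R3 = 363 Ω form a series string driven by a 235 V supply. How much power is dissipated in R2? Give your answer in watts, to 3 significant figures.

In a series string the same current flows through every resistor — find that current, then P = I²R for the one we want.
R_total = 18.0 + 968 + 363 = 1349 Ω
I = V / R_total = 235 / 1349 = 0.1742 A
P_R2 = I² × R2 = (0.1742)² × 968 = 29.38 W

29.4 W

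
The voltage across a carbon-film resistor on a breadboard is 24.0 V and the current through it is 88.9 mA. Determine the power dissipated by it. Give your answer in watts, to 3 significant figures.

V and I are known directly — P = V I, no intermediate step needed.
P = 24.0 V × 0.08890 A = 2.134 W

2.13 W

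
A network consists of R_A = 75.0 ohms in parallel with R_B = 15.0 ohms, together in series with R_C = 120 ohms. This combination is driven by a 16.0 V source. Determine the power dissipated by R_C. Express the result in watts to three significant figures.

1.75 W

First find R_p for the parallel pair, then treat R_p + R_C as a series loop.
R_p = (75.0×15.0)/(75.0+15.0) = 12.50 Ω
R_total = R_p + 120 = 12.50 + 120 = 132.5 Ω
I = V / R_total = 16.0 / 132.5 = 0.1208 A
All the supply current flows through R_C; use P = I²R_C.
P_R_C = (0.1208)² × 120 = 1.750 W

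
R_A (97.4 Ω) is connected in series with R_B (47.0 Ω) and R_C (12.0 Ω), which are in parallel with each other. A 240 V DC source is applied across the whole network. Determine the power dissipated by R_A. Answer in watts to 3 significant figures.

490 W

Reduce the parallel pair to R_p first; the network is then a simple series string.
R_p = (47.0×12.0)/(47.0+12.0) = 9.559 Ω
R_total = 97.4 + 9.559 = 107.0 Ω
I = V / R_total = 240 / 107.0 = 2.244 A
The full supply current passes through R_A: P = I²R.
P_R_A = (2.244)² × 97.4 = 490.4 W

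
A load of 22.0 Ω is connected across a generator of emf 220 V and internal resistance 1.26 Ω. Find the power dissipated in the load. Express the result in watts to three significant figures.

1970 W

With r and R in series, I = ε/(r+R); the load dissipates I²R.
I = ε / (r + R) = 220 / (1.26 + 22.0) = 9.458 A
P_load = I² R = (9.458)² × 22.0 = 1968 W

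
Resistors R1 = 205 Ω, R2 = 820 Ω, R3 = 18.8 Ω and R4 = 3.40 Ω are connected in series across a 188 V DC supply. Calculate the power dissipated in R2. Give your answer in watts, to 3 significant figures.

26.4 W

In a series string the same current flows through every resistor — find that current, then P = I²R for the one we want.
R_total = 205 + 820 + 18.8 + 3.40 = 1047 Ω
I = V / R_total = 188 / 1047 = 0.1795 A
P_R2 = I² × R2 = (0.1795)² × 820 = 26.43 W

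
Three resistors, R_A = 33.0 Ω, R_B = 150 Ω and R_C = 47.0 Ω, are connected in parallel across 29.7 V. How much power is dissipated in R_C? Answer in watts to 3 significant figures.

Each parallel branch sees the full supply voltage, so P = V²/R applies directly to the target branch.
P_R_C = V² / R_C = (29.7)² / 47.0 Ω = 18.77 W

18.8 W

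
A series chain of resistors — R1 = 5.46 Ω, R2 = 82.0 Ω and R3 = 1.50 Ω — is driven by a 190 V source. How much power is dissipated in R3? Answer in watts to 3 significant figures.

6.84 W

Since the resistors are in series they all carry the loop current I = V/R_total; the power in any one is I²R.
R_total = 5.46 + 82.0 + 1.50 = 88.96 Ω
I = V / R_total = 190 / 88.96 = 2.136 A
P_R3 = I² × R3 = (2.136)² × 1.50 = 6.842 W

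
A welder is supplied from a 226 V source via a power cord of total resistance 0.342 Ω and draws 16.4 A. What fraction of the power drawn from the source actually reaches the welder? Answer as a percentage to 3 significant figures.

97.5 %

The power cord carries the full 16.4 A.
P_line = I² R_line = (16.40)² × 0.342 = 91.98 W
P_source = V I = 226 × 16.40 = 3706 W; P_load = 3614 W
η = P_load / P_source = 3614 / 3706 = 0.9752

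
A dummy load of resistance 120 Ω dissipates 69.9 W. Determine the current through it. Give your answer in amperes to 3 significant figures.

The two known quantities fix the third via I = √(P / R).
I = √(69.9 / 120) = 0.7632 A

0.763 A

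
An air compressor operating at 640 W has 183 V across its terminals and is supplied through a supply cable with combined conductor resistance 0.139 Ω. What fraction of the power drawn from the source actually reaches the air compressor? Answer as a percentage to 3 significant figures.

I = P / V = 640 / 183 = 3.497 A through the supply cable.
P_line = I² R_line = (3.497)² × 0.139 = 1.700 W
P_source = P_load + P_line = 640.0 + 1.700 = 641.7 W
η = P_load / P_source = 640.0 / 641.7 = 0.9974

99.7 %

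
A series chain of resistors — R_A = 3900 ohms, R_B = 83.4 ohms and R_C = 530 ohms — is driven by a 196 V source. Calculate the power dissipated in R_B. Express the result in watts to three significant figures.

0.157 W

In a series string the same current flows through every resistor — find that current, then P = I²R for the one we want.
R_total = 3900 + 83.4 + 530 = 4513 Ω
I = V / R_total = 196 / 4513 = 0.04343 A
P_R_B = I² × R_B = (0.04343)² × 83.4 = 0.1573 W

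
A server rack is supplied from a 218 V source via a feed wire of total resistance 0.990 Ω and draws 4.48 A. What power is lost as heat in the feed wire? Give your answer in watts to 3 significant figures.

Line loss is just I²R for the cable — we know both I and R_line directly.
The feed wire carries the full 4.48 A.
P_line = I² R_line = (4.480)² × 0.990 = 19.87 W

19.9 W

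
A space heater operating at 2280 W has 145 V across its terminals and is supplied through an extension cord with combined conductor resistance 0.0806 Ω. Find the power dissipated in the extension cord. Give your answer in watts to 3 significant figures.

Line loss is just I²R for the cable — we know both I and R_line directly.
I = P / V = 2280 / 145 = 15.72 A through the extension cord.
P_line = I² R_line = (15.72)² × 0.0806 = 19.93 W

19.9 W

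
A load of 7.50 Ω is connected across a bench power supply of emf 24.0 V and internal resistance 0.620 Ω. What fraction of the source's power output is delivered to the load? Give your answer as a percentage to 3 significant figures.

Efficiency is P_load / P_total. With a series r and R sharing the same I, P = I²R for each, so η = R/(R+r).
η = R / (R + r) = 7.50 / (7.50 + 0.620) = 0.9236

92.4 %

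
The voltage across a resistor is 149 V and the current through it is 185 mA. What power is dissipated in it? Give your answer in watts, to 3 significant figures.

27.6 W

With V and I both given, power follows immediately from P = V I.
P = 149 V × 0.1850 A = 27.57 W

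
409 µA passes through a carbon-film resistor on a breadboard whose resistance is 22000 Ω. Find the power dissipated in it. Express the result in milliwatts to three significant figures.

3.68 mW

The current through and the resistance of the element are both given; use P = I²R.
P = (0.0004090 A)² × 22000 Ω = 0.003680 W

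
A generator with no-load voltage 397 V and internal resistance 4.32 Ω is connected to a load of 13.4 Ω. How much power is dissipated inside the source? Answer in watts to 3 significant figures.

Internal loss is I²r, with I set by the total series resistance r+R.
I = ε / (r + R) = 397 / (4.32 + 13.4) = 22.40 A
P_int = I² r = (22.40)² × 4.32 = 2168 W

2170 W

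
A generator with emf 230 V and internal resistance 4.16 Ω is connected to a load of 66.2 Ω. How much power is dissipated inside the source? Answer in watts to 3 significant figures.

r is in series with the load, so it carries the full circuit current — the loss in it is I²r.
I = ε / (r + R) = 230 / (4.16 + 66.2) = 3.269 A
P_int = I² r = (3.269)² × 4.16 = 44.45 W

44.5 W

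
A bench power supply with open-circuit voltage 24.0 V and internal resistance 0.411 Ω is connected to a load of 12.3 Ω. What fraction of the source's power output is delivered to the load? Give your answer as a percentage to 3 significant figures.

96.8 %

The source delivers εI, of which I²R reaches the load and I²r is lost; since I is common, η = R/(R+r).
η = R / (R + r) = 12.3 / (12.3 + 0.411) = 0.9677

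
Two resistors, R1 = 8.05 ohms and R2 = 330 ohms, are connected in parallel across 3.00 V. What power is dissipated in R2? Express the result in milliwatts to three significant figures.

Parallel branches share the same voltage; P = V²/R gives the branch power in one step.
P_R2 = V² / R2 = (3.00)² / 330 Ω = 0.02727 W

27.3 mW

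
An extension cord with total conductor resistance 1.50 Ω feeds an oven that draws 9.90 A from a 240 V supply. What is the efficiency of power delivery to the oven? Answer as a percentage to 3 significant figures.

93.8 %

The extension cord carries the full 9.90 A.
P_line = I² R_line = (9.900)² × 1.50 = 147.0 W
P_source = V I = 240 × 9.900 = 2376 W; P_load = 2229 W
η = P_load / P_source = 2229 / 2376 = 0.9381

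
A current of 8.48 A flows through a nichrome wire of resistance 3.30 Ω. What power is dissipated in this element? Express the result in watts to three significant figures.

With I and R stated, P = I²R applies in one step.
P = (8.480 A)² × 3.30 Ω = 237.3 W

237 W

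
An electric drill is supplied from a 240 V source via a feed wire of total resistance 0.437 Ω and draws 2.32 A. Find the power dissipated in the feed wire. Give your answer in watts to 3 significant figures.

2.35 W

Line loss is just I²R for the cable — we know both I and R_line directly.
The feed wire carries the full 2.32 A.
P_line = I² R_line = (2.320)² × 0.437 = 2.352 W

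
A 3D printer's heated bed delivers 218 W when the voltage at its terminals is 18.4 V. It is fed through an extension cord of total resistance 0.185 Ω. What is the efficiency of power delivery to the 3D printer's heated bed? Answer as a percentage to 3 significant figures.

89.4 %

I = P / V = 218 / 18.4 = 11.85 A through the extension cord.
P_line = I² R_line = (11.85)² × 0.185 = 25.97 W
P_source = P_load + P_line = 218.0 + 25.97 = 244.0 W
η = P_load / P_source = 218.0 / 244.0 = 0.8936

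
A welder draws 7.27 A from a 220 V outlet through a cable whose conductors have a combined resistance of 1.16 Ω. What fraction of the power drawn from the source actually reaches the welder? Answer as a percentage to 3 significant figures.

96.2 %

The cable carries the full 7.27 A.
P_line = I² R_line = (7.270)² × 1.16 = 61.31 W
P_source = V I = 220 × 7.270 = 1599 W; P_load = 1538 W
η = P_load / P_source = 1538 / 1599 = 0.9617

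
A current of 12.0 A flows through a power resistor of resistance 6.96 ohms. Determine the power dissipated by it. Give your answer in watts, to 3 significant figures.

1000 W

Current and resistance are given, so P = I²R is the direct form.
P = (12.00 A)² × 6.96 Ω = 1002 W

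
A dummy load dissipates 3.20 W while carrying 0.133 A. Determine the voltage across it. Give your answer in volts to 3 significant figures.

The two known quantities fix the third via V = P / I.
V = 3.20 / 0.1330 = 24.06 V

24.1 V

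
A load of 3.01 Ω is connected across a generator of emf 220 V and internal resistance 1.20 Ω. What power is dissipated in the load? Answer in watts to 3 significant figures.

The internal resistance and the load are in series, so the same I flows through both; get I from ε/(r+R), then I²R for the load.
I = ε / (r + R) = 220 / (1.20 + 3.01) = 52.26 A
P_load = I² R = (52.26)² × 3.01 = 8220 W

8220 W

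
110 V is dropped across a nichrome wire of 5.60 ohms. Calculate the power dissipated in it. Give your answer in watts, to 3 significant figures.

2160 W

With V across and R both known, P = V²/R gives the dissipation directly.
P = (110 V)² / 5.60 Ω = 2161 W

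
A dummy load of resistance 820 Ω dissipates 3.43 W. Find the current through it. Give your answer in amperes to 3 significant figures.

0.0647 A

The two known quantities fix the third via I = √(P / R).
I = √(3.43 / 820) = 0.06468 A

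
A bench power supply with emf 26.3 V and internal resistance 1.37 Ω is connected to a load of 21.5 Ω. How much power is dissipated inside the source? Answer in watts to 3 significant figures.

Internal loss is I²r, with I set by the total series resistance r+R.
I = ε / (r + R) = 26.3 / (1.37 + 21.5) = 1.150 A
P_int = I² r = (1.150)² × 1.37 = 1.812 W

1.81 W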